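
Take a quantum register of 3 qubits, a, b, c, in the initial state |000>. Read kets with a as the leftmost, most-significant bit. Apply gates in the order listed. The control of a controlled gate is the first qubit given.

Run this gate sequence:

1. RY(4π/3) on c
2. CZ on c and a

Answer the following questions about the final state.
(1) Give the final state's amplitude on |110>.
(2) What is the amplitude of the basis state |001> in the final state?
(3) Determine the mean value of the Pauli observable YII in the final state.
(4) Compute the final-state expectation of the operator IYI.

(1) The amplitude on |110> is 0.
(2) The final state's coefficient on |001> equals sqrt(3)/2.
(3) The observable YII averages to 0.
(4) The expectation value of IYI is 0.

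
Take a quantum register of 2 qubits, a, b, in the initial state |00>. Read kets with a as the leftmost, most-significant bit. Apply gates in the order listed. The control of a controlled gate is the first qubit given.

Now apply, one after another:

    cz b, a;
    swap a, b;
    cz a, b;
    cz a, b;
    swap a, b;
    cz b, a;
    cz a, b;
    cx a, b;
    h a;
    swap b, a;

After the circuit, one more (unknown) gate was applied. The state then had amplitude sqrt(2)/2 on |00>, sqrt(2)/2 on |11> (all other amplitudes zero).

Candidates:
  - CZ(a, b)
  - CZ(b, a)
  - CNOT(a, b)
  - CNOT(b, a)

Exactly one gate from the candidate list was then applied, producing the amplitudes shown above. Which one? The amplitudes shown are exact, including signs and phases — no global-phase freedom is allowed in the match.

The unique candidate consistent with the amplitudes is CNOT(b, a).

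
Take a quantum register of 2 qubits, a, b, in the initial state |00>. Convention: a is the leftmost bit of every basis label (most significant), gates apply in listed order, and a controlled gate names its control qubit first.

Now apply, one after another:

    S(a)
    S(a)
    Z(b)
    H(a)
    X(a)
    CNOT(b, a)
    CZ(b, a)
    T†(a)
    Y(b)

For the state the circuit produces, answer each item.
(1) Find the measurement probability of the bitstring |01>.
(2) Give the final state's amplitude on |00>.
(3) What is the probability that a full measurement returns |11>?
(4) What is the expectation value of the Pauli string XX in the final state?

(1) Outcome |01> occurs with probability 1/2.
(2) The amplitude on |00> is 0.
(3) A full measurement returns |11> with probability 1/2.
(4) In the final state, XX has expectation 0.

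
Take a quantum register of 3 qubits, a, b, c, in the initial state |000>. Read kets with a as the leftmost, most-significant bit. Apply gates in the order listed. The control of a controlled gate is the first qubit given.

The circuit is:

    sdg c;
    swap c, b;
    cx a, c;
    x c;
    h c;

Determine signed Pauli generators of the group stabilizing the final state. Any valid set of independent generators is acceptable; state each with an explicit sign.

The stabilizer group can be generated by -IIX, +ZII, +IZI, among other valid generating sets.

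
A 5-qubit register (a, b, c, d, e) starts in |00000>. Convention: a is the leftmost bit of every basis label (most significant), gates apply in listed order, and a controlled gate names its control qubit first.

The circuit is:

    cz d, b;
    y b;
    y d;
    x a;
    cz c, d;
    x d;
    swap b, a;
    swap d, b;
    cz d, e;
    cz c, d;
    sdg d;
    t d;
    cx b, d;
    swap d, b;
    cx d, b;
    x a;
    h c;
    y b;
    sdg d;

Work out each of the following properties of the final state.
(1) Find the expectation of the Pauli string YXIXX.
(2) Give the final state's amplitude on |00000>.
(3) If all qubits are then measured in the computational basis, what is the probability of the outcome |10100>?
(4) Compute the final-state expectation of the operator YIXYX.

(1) The expectation value of YXIXX is 0.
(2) The final state's coefficient on |00000> equals sqrt(2)*exp(I*pi/4)/2.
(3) A full measurement returns |10100> with probability 0.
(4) The observable YIXYX averages to 0.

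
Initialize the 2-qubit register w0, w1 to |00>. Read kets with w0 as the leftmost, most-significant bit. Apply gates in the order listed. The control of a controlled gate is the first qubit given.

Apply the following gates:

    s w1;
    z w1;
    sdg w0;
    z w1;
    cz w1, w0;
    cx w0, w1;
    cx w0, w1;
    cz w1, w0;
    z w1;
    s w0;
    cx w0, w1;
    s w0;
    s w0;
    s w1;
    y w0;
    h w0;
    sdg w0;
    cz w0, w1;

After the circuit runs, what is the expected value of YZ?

The observable YZ averages to 1. Key observation: steps 3-10 multiply out to the identity, so the circuit reduces to the remaining gates.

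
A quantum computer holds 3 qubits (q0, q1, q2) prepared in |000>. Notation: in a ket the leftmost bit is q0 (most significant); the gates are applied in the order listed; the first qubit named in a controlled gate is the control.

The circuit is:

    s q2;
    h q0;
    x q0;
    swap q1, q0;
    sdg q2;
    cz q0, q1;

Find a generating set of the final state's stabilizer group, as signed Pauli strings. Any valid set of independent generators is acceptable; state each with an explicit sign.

One valid set of independent stabilizer generators is +IXI, +ZII, +IIZ (any independent generating set of the same group is equally correct).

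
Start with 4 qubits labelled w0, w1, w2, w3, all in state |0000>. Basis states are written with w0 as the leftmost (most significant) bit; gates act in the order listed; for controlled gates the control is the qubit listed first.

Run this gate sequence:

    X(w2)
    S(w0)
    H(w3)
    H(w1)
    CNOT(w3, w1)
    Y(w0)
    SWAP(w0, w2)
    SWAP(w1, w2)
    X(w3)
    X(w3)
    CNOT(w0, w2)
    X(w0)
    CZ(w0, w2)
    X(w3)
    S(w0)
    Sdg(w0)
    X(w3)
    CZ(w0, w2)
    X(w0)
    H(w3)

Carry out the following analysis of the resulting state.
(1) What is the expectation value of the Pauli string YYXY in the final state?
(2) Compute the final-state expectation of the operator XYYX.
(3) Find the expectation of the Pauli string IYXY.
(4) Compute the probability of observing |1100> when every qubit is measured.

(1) The expectation value of YYXY is 0. Key observation: gates 12-19 undo each other exactly, leaving only the rest of the circuit to track.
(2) The expectation value of XYYX is 0.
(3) The observable IYXY averages to 0.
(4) A full measurement returns |1100> with probability 1/2.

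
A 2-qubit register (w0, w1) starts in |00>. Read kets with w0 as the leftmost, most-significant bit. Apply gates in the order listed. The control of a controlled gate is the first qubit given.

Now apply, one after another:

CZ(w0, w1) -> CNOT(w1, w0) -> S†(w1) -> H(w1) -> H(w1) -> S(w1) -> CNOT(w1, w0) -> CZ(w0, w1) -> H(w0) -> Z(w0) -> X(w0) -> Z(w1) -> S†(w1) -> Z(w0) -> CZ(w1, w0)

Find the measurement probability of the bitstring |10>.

The probability of measuring |10> is 1/2. Key observation: steps 1-8 multiply out to the identity, so the circuit reduces to the remaining gates.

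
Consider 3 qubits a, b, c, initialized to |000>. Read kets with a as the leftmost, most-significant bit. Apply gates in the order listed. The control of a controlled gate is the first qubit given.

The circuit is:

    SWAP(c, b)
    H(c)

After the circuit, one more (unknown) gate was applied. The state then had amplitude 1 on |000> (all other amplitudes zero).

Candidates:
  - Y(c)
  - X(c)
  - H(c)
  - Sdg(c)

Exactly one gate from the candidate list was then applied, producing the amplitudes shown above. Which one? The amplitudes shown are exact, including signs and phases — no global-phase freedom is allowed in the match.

It was H(c) that produced the state shown.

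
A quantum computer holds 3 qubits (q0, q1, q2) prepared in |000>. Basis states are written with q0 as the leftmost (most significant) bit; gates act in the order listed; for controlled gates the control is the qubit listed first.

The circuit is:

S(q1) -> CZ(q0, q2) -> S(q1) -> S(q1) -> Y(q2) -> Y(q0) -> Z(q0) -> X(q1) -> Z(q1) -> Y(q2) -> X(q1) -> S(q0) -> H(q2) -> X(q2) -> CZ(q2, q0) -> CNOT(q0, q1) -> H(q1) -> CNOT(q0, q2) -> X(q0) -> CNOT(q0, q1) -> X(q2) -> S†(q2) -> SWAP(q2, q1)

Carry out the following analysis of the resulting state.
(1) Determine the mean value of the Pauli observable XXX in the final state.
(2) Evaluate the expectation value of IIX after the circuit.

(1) The observable XXX averages to 0.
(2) The observable IIX averages to -1.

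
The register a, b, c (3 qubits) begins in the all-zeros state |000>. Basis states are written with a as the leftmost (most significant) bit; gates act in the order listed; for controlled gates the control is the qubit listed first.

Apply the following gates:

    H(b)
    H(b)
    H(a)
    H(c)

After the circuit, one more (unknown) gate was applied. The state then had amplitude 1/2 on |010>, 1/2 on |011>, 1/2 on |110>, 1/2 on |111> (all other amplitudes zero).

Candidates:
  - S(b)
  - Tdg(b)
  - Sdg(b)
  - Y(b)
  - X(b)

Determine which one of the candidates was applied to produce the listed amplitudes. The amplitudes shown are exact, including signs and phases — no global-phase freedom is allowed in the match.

The applied gate was X(b).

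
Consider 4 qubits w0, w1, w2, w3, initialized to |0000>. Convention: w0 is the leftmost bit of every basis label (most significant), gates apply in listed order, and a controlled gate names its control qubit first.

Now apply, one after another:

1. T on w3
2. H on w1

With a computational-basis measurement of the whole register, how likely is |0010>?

A full measurement returns |0010> with probability 0.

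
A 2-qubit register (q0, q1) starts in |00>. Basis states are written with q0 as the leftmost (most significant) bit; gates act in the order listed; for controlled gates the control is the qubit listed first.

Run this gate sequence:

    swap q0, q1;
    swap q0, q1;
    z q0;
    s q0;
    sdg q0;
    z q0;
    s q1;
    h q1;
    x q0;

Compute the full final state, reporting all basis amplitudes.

After the circuit, the state carries amplitude 0 on |00>, 0 on |01>, sqrt(2)/2 on |10>, sqrt(2)/2 on |11>. Key observation: gates 3-6 undo each other exactly, leaving only the rest of the circuit to track.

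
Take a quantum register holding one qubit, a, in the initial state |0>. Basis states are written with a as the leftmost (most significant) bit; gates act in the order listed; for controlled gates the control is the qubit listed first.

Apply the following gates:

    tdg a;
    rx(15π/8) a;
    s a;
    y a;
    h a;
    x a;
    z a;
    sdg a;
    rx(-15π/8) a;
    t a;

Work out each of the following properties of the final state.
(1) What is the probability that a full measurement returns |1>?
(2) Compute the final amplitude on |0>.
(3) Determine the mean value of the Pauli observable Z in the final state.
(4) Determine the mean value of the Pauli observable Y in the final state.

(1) A full measurement returns |1> with probability sqrt(2)/4 + 1/2.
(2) The amplitude on |0> is sqrt(2)*I*(-sqrt(sqrt(2) + 2) + sqrt(2 - sqrt(2)))/4.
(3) The expectation value of Z is -sqrt(2)/2.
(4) The expectation value of Y is -1/2.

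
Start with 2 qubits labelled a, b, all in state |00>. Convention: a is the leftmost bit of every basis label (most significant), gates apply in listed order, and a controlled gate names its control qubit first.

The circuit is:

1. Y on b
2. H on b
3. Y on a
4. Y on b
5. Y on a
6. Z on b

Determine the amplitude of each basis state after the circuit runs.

The final amplitudes are -sqrt(2)/2 on |00>, sqrt(2)/2 on |01>, 0 on |10>, 0 on |11>.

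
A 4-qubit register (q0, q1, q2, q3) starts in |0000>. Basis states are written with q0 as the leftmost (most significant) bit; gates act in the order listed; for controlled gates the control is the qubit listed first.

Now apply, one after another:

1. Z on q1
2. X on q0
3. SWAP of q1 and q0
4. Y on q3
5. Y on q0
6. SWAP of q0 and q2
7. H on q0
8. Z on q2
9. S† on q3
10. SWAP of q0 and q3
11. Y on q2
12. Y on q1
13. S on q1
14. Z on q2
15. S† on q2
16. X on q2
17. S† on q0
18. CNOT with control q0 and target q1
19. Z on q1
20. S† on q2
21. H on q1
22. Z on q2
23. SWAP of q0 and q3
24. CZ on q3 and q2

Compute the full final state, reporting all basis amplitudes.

After the circuit, the state carries amplitude I/2 on |0011>, -I/2 on |0111>, I/2 on |1011>, -I/2 on |1111>, and 0 on every other basis state.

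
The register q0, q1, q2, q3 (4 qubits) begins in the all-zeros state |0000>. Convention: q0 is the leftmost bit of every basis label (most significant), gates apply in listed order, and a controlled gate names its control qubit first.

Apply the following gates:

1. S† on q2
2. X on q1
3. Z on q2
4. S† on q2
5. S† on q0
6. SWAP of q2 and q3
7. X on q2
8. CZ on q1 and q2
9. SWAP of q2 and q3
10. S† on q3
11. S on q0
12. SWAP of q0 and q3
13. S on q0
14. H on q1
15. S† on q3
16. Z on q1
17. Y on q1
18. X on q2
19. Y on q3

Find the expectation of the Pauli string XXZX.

The expectation value of XXZX is 0.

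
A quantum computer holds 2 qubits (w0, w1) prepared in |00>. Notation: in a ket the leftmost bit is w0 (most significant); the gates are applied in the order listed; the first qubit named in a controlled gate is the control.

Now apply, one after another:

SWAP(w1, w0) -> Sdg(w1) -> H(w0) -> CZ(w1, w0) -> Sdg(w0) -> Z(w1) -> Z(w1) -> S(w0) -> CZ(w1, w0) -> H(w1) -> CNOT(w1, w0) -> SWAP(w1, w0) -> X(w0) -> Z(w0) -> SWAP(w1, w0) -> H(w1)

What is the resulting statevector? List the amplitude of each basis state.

The final amplitudes are 0 on |00>, sqrt(2)/2 on |01>, 0 on |10>, sqrt(2)/2 on |11>.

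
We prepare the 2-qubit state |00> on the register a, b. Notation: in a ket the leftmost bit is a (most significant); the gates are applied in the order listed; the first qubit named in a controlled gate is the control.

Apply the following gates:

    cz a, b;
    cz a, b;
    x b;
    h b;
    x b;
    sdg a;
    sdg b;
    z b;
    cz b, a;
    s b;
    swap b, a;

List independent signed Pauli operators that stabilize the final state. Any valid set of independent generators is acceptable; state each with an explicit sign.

The final state is stabilized by the group generated by +XI, +IZ; other independent generating sets are equally valid.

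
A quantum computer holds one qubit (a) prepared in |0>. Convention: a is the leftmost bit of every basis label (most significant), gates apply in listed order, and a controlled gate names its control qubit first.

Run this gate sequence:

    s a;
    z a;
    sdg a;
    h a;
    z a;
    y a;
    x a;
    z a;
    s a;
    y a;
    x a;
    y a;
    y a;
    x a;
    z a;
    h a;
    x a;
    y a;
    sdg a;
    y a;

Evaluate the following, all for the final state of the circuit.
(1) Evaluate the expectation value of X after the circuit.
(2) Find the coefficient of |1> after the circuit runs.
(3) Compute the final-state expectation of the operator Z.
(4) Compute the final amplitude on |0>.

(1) In the final state, X has expectation -1.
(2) |1> carries amplitude 1/2 - I/2 in the final state.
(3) The observable Z averages to 0.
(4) |0> carries amplitude -1/2 + I/2 in the final state.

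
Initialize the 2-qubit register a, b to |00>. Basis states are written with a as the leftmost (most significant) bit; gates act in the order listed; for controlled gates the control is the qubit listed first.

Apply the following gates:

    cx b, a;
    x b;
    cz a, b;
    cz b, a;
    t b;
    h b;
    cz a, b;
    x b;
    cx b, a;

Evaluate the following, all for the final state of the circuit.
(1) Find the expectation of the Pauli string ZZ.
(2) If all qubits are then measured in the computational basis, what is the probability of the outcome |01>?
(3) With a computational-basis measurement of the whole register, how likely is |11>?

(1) The expectation value of ZZ is 1.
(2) The probability of measuring |01> is 0.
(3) The probability of measuring |11> is 1/2.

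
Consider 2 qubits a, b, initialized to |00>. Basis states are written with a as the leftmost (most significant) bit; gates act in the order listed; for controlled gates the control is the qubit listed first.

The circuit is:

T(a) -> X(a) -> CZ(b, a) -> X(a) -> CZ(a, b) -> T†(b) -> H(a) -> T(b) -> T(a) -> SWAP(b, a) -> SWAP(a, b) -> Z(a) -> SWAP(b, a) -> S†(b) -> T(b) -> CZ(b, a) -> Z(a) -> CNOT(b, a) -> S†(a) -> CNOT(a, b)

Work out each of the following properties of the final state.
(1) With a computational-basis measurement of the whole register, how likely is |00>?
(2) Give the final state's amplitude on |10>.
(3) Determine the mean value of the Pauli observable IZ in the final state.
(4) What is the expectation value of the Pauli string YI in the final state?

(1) Outcome |00> occurs with probability 1/2.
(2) |10> carries amplitude sqrt(2)*I/2 in the final state.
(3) The expectation value of IZ is 1.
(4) In the final state, YI has expectation 1.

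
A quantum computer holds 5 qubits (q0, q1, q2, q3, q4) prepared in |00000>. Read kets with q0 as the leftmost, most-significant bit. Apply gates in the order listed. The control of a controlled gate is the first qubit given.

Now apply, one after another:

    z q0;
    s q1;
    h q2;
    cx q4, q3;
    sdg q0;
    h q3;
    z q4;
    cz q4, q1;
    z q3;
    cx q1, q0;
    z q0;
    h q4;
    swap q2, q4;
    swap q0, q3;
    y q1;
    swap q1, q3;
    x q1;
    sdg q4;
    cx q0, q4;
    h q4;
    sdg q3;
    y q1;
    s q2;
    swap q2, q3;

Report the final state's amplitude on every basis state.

After the circuit, the state carries amplitude -1/4 - I/4 on |00100>, 1/4 - I/4 on |00101>, 1/4 - I/4 on |00110>, 1/4 + I/4 on |00111>, 1/4 + I/4 on |10100>, 1/4 - I/4 on |10101>, -1/4 + I/4 on |10110>, 1/4 + I/4 on |10111>, and 0 on every other basis state.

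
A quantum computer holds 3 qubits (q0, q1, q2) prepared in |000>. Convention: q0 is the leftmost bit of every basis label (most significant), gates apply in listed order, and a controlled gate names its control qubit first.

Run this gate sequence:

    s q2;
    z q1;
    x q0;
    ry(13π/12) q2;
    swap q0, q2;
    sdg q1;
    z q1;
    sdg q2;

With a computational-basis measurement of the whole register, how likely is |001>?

Outcome |001> occurs with probability -sqrt(6)/8 - sqrt(2)/8 + 1/2.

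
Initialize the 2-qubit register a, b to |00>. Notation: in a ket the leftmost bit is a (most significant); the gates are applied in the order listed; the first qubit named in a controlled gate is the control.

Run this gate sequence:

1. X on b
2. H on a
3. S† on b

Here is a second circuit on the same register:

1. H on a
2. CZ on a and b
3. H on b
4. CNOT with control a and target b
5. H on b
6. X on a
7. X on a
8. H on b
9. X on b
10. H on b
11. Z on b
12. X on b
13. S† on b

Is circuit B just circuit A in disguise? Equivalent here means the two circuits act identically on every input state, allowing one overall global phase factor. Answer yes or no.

Yes — the two circuits implement the same unitary up to a global phase.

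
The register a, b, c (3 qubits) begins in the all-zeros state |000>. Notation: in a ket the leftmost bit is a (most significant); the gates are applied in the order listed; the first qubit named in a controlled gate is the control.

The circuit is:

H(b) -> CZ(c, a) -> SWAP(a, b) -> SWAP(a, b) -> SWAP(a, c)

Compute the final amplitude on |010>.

|010> carries amplitude sqrt(2)/2 in the final state. Key observation: gates 3-4 undo each other exactly, leaving only the rest of the circuit to track.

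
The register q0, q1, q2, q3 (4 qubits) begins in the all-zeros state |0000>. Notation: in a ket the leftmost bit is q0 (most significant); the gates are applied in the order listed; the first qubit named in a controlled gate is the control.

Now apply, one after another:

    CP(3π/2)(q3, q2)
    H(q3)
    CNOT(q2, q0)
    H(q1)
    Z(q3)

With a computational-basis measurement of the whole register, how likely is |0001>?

The probability of measuring |0001> is 1/4.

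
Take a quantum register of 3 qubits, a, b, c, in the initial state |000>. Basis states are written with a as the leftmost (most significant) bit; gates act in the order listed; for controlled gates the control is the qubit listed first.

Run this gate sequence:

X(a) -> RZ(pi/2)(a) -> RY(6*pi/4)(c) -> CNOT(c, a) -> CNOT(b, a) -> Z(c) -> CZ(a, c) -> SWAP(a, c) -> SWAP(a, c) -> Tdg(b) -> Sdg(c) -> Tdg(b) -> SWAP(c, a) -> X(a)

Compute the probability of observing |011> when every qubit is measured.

Outcome |011> occurs with probability 0. Key observation: the block from step 8 through step 9 cancels to the identity and can be dropped.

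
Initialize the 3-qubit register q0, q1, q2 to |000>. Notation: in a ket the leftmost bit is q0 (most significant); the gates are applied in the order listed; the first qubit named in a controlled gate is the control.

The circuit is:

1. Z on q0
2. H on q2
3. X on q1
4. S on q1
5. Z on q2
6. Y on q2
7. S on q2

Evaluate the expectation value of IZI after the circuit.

In the final state, IZI has expectation -1.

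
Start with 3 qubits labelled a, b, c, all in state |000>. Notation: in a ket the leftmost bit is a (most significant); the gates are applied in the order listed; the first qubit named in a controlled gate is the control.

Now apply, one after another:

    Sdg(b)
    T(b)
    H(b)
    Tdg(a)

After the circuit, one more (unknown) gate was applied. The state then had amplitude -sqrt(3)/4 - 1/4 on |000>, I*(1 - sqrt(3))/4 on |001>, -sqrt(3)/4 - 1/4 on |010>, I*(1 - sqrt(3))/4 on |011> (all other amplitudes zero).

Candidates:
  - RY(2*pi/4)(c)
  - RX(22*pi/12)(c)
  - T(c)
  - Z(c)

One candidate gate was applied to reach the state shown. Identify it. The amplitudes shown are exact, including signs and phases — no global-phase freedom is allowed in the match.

The applied gate was RX(22*pi/12)(c).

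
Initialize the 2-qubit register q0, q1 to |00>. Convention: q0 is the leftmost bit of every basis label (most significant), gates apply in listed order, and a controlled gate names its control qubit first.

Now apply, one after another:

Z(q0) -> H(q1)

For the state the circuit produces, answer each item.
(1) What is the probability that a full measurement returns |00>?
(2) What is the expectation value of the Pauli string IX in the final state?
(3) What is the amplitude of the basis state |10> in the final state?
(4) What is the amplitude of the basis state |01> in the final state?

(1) A full measurement returns |00> with probability 1/2.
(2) The observable IX averages to 1.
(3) |10> carries amplitude 0 in the final state.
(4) The amplitude on |01> is sqrt(2)/2.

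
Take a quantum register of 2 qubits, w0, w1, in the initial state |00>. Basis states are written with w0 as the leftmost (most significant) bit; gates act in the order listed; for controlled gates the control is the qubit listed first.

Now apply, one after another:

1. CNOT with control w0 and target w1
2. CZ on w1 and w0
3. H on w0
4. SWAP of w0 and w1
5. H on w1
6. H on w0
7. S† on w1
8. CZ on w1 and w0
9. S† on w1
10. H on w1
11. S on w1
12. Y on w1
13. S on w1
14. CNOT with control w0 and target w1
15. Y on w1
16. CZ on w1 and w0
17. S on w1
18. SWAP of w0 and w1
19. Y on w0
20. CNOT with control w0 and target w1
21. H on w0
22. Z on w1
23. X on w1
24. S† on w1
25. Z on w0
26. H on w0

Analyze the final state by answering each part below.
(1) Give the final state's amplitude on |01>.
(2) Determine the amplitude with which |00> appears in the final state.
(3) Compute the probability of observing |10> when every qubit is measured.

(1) The final state's coefficient on |01> equals -I/2.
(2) |00> carries amplitude 1/2 in the final state.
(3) The probability of measuring |10> is 1/4.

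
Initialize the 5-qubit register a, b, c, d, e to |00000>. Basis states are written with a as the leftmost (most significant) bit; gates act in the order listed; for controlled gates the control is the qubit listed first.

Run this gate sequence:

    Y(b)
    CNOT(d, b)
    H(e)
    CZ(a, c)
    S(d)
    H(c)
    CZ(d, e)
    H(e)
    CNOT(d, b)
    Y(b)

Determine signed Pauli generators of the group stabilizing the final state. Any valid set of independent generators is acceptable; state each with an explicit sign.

The final state is stabilized by the group generated by +IIXII, +ZIIII, +IZIII, +IIIZI, +IIIIZ; other independent generating sets are equally valid.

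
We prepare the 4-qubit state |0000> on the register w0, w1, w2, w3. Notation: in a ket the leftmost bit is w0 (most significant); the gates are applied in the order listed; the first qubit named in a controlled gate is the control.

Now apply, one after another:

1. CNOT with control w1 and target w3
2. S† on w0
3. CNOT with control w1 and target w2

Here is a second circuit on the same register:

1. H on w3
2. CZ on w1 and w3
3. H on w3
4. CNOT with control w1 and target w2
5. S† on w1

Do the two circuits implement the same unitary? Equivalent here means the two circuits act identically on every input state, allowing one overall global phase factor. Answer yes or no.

No, they are not equivalent — no single phase factor reconciles the two unitaries.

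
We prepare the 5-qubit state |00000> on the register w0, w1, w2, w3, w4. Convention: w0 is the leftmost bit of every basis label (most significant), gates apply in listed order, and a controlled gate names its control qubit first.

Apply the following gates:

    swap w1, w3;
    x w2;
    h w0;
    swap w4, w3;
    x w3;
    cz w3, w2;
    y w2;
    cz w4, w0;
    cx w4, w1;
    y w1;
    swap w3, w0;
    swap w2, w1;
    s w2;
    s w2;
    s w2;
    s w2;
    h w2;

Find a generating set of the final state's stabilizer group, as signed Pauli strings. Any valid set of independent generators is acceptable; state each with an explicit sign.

The stabilizer group can be generated by -IIXII, +IIIXI, -ZIIII, +IZIII, +IIIIZ, among other valid generating sets.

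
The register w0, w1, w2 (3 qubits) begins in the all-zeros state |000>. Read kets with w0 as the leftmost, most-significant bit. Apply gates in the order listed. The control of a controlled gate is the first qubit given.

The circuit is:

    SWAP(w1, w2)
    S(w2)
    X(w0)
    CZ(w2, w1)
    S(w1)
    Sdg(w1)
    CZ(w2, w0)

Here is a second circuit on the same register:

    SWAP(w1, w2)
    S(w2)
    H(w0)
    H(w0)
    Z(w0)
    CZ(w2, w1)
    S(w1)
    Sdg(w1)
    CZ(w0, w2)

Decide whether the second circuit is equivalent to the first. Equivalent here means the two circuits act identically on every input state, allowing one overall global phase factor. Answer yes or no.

No — the two circuits implement different unitaries, even allowing a global phase.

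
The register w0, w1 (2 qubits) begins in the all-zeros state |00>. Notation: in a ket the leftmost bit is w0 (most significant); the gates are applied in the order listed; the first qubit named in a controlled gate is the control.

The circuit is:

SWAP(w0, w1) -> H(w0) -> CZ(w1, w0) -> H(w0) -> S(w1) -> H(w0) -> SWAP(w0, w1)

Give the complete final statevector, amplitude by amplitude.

The resulting statevector has amplitude sqrt(2)/2 on |00>, sqrt(2)/2 on |01>, 0 on |10>, 0 on |11>.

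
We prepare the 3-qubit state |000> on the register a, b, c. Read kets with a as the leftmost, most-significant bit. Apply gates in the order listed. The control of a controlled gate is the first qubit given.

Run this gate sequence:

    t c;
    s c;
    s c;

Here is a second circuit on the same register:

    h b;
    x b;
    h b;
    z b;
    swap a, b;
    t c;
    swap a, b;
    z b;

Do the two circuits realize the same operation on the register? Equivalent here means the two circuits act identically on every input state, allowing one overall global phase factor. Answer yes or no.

No: there is an input state on which the two circuits produce genuinely different outputs (not merely differing by a phase).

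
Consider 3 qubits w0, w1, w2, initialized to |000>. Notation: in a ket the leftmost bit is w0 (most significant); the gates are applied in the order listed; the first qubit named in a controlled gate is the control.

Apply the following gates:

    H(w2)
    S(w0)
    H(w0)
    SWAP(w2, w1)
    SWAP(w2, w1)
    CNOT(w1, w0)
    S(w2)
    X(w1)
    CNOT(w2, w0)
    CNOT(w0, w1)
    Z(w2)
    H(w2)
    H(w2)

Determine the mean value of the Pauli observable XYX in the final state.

In the final state, XYX has expectation 0.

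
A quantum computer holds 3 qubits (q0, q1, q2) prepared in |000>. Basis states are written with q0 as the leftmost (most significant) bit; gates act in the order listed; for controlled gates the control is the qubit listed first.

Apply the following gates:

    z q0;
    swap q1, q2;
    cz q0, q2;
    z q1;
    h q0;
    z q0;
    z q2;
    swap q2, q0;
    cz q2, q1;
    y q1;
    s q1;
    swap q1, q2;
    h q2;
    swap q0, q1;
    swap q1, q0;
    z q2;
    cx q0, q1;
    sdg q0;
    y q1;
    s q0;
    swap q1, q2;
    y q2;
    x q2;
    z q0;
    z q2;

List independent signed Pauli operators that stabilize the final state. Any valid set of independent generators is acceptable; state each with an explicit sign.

The final state is stabilized by the group generated by +IXI, +IIX, +ZII; other independent generating sets are equally valid.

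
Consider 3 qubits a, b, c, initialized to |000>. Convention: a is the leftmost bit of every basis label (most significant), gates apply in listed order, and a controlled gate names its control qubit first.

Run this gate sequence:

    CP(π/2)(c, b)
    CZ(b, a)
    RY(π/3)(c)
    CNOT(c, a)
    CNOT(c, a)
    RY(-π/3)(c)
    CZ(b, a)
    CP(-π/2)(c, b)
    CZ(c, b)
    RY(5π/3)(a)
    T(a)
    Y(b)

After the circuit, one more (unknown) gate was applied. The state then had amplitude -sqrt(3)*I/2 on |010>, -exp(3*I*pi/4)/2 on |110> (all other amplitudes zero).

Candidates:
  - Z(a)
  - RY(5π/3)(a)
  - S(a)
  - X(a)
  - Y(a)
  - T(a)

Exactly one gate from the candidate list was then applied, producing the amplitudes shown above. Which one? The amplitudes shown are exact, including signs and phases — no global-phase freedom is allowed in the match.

It was Z(a) that produced the state shown. Key observation: steps 1-8 multiply out to the identity, so the circuit reduces to the remaining gates.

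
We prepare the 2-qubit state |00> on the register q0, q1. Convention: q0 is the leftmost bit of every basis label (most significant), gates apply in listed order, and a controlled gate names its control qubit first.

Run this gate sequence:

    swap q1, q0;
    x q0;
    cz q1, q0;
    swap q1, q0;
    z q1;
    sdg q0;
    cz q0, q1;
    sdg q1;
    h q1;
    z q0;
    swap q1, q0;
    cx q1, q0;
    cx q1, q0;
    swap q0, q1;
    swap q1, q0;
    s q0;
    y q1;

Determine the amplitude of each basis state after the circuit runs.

After the circuit, the state carries amplitude 0 on |00>, -sqrt(2)/2 on |01>, 0 on |10>, sqrt(2)*I/2 on |11>.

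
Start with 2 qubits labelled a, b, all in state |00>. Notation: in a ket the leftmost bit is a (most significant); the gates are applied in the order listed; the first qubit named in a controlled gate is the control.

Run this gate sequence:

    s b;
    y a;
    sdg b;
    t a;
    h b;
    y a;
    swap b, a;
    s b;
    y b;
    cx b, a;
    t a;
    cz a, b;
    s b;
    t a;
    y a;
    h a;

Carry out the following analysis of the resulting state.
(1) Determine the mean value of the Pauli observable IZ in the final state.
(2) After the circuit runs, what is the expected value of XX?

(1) In the final state, IZ has expectation -1.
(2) The observable XX averages to 0.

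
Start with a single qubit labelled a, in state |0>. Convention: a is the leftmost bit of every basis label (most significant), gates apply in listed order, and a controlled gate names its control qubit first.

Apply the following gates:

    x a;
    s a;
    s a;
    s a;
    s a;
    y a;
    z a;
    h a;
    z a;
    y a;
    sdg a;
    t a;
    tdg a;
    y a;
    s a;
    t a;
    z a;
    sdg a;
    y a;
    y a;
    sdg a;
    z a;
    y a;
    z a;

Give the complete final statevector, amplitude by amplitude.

After the circuit, the state carries amplitude -sqrt(2)*exp(3*I*pi/4)/2 on |0>, sqrt(2)*I/2 on |1>.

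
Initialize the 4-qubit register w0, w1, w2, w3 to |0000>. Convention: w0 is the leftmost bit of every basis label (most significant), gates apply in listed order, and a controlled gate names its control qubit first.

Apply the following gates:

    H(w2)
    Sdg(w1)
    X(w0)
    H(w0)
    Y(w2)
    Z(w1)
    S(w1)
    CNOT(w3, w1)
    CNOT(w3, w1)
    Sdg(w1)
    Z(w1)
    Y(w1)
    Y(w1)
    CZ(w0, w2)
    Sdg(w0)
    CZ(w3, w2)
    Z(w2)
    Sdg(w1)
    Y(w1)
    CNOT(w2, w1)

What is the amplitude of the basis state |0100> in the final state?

The final state's coefficient on |0100> equals 1/2. Key observation: gates 6-11 undo each other exactly, leaving only the rest of the circuit to track.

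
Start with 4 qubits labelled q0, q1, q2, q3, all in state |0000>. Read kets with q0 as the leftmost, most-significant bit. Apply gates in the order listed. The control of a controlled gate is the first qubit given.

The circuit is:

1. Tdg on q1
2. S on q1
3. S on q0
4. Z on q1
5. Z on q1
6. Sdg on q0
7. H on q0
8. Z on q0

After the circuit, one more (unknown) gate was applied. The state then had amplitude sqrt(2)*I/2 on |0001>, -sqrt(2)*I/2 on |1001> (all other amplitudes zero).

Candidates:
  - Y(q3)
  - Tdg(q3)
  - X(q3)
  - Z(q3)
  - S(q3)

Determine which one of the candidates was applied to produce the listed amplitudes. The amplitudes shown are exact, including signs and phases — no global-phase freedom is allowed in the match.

The applied gate was Y(q3). Key observation: the block from step 3 through step 6 cancels to the identity and can be dropped.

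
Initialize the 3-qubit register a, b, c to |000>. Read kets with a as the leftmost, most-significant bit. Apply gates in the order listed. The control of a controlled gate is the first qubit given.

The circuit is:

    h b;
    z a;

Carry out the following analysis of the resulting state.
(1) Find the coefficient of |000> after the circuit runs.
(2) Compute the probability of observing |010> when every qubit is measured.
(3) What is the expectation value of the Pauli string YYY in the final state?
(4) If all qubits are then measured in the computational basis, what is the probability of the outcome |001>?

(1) The final state's coefficient on |000> equals sqrt(2)/2.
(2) The probability of measuring |010> is 1/2.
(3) In the final state, YYY has expectation 0.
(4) The probability of measuring |001> is 0.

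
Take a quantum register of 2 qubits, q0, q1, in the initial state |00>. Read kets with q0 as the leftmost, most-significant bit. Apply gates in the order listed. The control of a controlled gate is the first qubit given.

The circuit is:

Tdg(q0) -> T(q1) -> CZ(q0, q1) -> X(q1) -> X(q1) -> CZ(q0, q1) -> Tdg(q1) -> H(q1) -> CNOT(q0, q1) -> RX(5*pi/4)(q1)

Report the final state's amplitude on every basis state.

After the circuit, the state carries amplitude -sqrt(2)*sqrt(2 - sqrt(2))/4 - sqrt(2)*I*sqrt(sqrt(2) + 2)/4 on |00>, -sqrt(2)*sqrt(2 - sqrt(2))/4 - sqrt(2)*I*sqrt(sqrt(2) + 2)/4 on |01>, 0 on |10>, 0 on |11>. Key observation: gates 2-7 undo each other exactly, leaving only the rest of the circuit to track.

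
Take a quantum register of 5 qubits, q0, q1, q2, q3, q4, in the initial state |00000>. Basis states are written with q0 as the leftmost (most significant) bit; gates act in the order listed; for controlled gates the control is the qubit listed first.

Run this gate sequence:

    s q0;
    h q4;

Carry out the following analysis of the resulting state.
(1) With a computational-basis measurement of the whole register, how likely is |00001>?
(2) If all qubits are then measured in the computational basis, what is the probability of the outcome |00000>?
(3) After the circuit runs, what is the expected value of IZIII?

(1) The probability of measuring |00001> is 1/2.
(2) Outcome |00000> occurs with probability 1/2.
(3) In the final state, IZIII has expectation 1.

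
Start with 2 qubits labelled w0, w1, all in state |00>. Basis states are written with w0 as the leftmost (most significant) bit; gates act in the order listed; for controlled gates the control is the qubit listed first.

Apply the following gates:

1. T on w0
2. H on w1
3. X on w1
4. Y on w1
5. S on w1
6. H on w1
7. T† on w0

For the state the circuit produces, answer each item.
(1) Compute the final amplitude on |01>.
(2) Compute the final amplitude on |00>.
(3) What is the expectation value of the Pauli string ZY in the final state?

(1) The amplitude on |01> is 1/2 - I/2.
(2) |00> carries amplitude -1/2 - I/2 in the final state.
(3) The observable ZY averages to 1.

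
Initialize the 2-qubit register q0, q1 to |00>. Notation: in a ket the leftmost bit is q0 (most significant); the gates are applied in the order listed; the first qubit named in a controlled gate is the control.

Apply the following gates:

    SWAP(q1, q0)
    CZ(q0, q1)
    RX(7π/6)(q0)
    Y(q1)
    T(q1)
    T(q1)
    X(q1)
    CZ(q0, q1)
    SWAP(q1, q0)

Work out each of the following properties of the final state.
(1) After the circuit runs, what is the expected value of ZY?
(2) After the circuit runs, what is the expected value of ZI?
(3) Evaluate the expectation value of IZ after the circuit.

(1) The observable ZY averages to 1/2.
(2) The expectation value of ZI is 1.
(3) The observable IZ averages to -sqrt(3)/2.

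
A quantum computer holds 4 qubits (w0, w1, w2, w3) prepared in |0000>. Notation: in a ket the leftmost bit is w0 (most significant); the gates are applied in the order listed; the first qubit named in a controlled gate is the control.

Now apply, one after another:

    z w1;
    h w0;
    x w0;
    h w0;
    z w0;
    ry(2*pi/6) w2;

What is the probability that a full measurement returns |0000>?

The probability of measuring |0000> is 3/4.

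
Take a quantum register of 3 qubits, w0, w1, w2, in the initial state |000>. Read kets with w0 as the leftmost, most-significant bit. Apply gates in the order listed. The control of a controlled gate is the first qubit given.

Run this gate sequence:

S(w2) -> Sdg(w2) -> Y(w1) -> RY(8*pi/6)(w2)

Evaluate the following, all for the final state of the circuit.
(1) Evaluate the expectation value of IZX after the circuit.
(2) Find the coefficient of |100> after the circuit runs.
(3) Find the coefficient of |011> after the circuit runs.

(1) The observable IZX averages to sqrt(3)/2. Key observation: the block from step 1 through step 2 cancels to the identity and can be dropped.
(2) The amplitude on |100> is 0.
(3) |011> carries amplitude sqrt(3)*I/2 in the final state.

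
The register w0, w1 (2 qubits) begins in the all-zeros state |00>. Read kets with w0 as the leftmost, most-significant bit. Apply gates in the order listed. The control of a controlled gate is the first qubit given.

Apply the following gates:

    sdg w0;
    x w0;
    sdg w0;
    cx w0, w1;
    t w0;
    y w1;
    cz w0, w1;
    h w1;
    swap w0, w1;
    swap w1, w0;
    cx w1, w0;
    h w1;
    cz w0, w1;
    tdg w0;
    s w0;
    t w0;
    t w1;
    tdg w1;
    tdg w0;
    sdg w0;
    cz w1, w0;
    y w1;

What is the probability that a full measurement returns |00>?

A full measurement returns |00> with probability 1/4.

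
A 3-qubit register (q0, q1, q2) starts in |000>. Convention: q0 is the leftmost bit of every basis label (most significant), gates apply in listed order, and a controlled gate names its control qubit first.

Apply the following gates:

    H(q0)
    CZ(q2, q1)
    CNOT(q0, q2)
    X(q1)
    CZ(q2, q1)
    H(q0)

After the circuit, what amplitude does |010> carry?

The final state's coefficient on |010> equals 1/2.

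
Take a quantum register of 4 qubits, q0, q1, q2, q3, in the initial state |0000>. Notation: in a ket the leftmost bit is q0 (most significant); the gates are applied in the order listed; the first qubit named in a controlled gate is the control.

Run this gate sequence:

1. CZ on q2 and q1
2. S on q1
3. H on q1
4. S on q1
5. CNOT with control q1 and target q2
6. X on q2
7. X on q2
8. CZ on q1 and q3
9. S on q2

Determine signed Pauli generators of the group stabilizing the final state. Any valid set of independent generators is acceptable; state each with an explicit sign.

The stabilizer group can be generated by -IXXI, +ZIII, +IZZI, +IIIZ, among other valid generating sets.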